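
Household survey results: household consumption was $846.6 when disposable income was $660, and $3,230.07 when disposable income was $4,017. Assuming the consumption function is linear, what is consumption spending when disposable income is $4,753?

MPC = (3230.07 − 846.6)/(4017 − 660) = 2383.47/3357 = 0.71
a = 846.6 − 0.71(660) = 846.6 − 468.6 = 378
C = 378 + 0.71(4753) = 378 + 3374.63 = 3752.63

C = 3752.63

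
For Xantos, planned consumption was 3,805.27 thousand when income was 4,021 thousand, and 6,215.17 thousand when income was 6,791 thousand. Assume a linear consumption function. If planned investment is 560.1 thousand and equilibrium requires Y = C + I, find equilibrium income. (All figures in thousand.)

MPC = (6215.17 − 3805.27)/(6791 − 4021) = 2409.9/2770 = 0.87
a = 3805.27 − 0.87(4021) = 307
Equilibrium: Y = 307 + 0.87Y + 560.1
0.13Y = 867.1, so Y = 867.1/0.13 = 6670

Y = 6670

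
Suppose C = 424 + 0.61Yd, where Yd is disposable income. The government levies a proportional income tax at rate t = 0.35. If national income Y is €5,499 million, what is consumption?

Yd = (1 − 0.35)(5499) = 0.65(5499) = 3574.35
C = 424 + 0.61(3574.35) = 424 + 2180.3535 = 2604.3535

C = 2604.3535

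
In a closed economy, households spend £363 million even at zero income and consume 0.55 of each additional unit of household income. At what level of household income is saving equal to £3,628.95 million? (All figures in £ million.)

Y = 8871

S = Y − C = -363 + 0.45Y
-363 + 0.45Y = 3628.95, so 0.45Y = 3991.95 and Y = 8871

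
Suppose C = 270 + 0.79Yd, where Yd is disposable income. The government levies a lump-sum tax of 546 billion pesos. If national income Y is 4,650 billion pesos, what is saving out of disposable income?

S = 591.84

Yd = Y − T = 4650 − 546 = 4104
C = 270 + 0.79(4104) = 270 + 3242.16 = 3512.16
S = Yd − C = 4104 − 3512.16 = 591.84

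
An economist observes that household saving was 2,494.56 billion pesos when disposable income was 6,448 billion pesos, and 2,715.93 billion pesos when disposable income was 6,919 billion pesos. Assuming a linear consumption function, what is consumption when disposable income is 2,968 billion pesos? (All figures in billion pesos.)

MPS = ΔS/ΔY = (2715.93 − 2494.56)/(6919 − 6448) = 221.37/471 = 0.47
MPC = 1 − MPS = 0.53
Autonomous saving = 2494.56 − 0.47(6448) = -536, so a = 536
C = 536 + 0.53(2968) = 536 + 1573.04 = 2109.04

C = 2109.04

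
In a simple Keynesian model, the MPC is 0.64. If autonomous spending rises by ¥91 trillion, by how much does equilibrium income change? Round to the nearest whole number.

ΔY ≈ 253

The multiplier is 1/(1 − MPC) = 1/0.36.
ΔY = 91/0.36 = 252.78 ≈ 253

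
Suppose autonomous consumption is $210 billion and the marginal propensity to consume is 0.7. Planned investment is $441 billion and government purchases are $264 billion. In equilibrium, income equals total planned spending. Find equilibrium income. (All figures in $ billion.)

Y = C + I + G = 210 + 0.7Y + 441 + 264
Y − 0.7Y = 915
0.3Y = 915, so Y = 915/0.3 = 3050

Y = 3050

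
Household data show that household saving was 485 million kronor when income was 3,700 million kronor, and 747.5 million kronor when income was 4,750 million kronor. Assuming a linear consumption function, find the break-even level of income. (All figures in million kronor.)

Y = 1760

MPS = ΔS/ΔY = (747.5 − 485)/(4750 − 3700) = 262.5/1050 = 0.25
MPC = 1 − MPS = 0.75
From S(3700) = 485: −a + 0.25(3700) = 485, so a = 925 − 485 = 440
Break-even (S = 0): Y = a/MPS = 440/0.25 = 1760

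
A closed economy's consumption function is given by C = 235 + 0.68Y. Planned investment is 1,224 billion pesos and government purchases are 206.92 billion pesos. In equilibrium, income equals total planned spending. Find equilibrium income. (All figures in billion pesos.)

Y = C + I + G = 235 + 0.68Y + 1224 + 206.92
Y − 0.68Y = 1665.92
0.32Y = 1665.92, so Y = 1665.92/0.32 = 5206

Y = 5206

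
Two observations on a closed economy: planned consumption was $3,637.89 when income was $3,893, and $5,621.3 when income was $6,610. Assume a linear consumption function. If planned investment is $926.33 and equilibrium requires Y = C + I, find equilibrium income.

MPC = (5621.3 − 3637.89)/(6610 − 3893) = 1983.41/2717 = 0.73
a = 3637.89 − 0.73(3893) = 796
Equilibrium: Y = 796 + 0.73Y + 926.33
0.27Y = 1722.33, so Y = 1722.33/0.27 = 6379

Y = 6379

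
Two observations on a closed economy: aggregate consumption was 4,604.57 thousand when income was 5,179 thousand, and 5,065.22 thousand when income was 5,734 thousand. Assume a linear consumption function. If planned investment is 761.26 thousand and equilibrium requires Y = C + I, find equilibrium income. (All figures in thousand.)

Y = 6278

MPC = (5065.22 − 4604.57)/(5734 − 5179) = 460.65/555 = 0.83
a = 4604.57 − 0.83(5179) = 306
Equilibrium: Y = 306 + 0.83Y + 761.26
0.17Y = 1067.26, so Y = 1067.26/0.17 = 6278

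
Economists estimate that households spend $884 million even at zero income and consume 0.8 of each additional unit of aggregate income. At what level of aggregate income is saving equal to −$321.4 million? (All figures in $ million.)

Y = 2813

S = Y − C = -884 + 0.2Y
-884 + 0.2Y = -321.4, so 0.2Y = 562.6 and Y = 2813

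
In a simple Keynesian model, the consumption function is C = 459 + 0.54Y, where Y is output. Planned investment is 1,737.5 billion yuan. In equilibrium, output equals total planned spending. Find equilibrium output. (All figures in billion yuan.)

Y = C + I = 459 + 0.54Y + 1737.5
Y − 0.54Y = 2196.5
0.46Y = 2196.5, so Y = 2196.5/0.46 = 4775

Y = 4775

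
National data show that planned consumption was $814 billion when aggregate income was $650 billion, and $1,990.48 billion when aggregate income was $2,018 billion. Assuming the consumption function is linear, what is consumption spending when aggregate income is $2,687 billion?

C = 2565.82

MPC = (1990.48 − 814)/(2018 − 650) = 1176.48/1368 = 0.86
a = 814 − 0.86(650) = 814 − 559 = 255
C = 255 + 0.86(2687) = 255 + 2310.82 = 2565.82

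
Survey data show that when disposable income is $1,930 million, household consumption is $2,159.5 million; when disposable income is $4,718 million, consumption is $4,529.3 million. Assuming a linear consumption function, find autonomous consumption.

a = 519

MPC = ΔC/ΔY = (4529.3 − 2159.5)/(4718 − 1930) = 2369.8/2788 = 0.85
a = C − MPC·Y = 2159.5 − 0.85(1930) = 2159.5 − 1640.5 = 519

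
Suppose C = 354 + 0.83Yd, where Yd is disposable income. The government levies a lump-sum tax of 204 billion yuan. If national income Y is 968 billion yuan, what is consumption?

Yd = Y − T = 968 − 204 = 764
C = 354 + 0.83(764) = 354 + 634.12 = 988.12

C = 988.12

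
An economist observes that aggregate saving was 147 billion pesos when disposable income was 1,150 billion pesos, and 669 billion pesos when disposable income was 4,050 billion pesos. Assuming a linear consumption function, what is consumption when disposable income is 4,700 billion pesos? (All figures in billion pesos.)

C = 3914

MPS = ΔS/ΔY = (669 − 147)/(4050 − 1150) = 522/2900 = 0.18
MPC = 1 − MPS = 0.82
Autonomous saving = 147 − 0.18(1150) = -60, so a = 60
C = 60 + 0.82(4700) = 60 + 3854 = 3914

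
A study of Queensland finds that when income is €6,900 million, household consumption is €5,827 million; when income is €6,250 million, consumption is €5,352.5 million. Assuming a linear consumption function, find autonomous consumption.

a = 790

MPC = ΔC/ΔY = (5827 − 5352.5)/(6900 − 6250) = 474.5/650 = 0.73
a = C − MPC·Y = 5352.5 − 0.73(6250) = 5352.5 − 4562.5 = 790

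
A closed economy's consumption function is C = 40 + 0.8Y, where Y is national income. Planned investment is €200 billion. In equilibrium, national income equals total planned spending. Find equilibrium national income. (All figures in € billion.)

Y = C + I = 40 + 0.8Y + 200
Y − 0.8Y = 240
0.2Y = 240, so Y = 240/0.2 = 1200

Y = 1200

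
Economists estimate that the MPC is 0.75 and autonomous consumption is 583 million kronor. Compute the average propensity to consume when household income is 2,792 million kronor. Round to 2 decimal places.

C = 583 + 0.75(2792) = 2677
APC = C/Y = 2677/2792 = 0.96

APC = 0.96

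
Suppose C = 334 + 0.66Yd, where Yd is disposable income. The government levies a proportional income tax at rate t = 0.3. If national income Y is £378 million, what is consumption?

C = 508.636

Yd = (1 − 0.3)(378) = 0.7(378) = 264.6
C = 334 + 0.66(264.6) = 334 + 174.636 = 508.636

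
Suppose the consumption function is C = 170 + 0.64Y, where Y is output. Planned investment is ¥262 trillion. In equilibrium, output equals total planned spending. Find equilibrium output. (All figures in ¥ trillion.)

Y = C + I = 170 + 0.64Y + 262
Y − 0.64Y = 432
0.36Y = 432, so Y = 432/0.36 = 1200

Y = 1200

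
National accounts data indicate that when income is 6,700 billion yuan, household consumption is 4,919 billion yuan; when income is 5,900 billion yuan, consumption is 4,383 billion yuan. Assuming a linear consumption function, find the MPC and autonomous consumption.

MPC = 0.67; a = 430

MPC = ΔC/ΔY = (4919 − 4383)/(6700 − 5900) = 536/800 = 0.67
a = C − MPC·Y = 4383 − 0.67(5900) = 4383 − 3953 = 430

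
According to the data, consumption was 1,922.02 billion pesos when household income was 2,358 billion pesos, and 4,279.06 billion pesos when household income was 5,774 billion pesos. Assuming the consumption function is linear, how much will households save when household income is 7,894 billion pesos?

MPC = (4279.06 − 1922.02)/(5774 − 2358) = 2357.04/3416 = 0.69
a = 1922.02 − 0.69(2358) = 1922.02 − 1627.02 = 295
C = 295 + 0.69(7894) = 5741.86
S = 7894 − 5741.86 = 2152.14

S = 2152.14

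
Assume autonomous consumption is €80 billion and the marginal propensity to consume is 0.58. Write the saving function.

S = -80 + 0.42Y

S = Y − C = Y − (80 + 0.58Y) = -80 + (1 − 0.58)Y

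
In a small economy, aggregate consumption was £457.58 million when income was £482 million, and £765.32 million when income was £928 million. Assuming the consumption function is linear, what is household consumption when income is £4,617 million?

C = 3310.73

MPC = (765.32 − 457.58)/(928 − 482) = 307.74/446 = 0.69
a = 457.58 − 0.69(482) = 457.58 − 332.58 = 125
C = 125 + 0.69(4617) = 125 + 3185.73 = 3310.73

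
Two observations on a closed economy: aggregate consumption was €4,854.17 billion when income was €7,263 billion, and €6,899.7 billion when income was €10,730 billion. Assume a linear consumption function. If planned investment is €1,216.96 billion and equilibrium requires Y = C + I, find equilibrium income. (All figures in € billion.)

Y = 4356

MPC = (6899.7 − 4854.17)/(10730 − 7263) = 2045.53/3467 = 0.59
a = 4854.17 − 0.59(7263) = 569
Equilibrium: Y = 569 + 0.59Y + 1216.96
0.41Y = 1785.96, so Y = 1785.96/0.41 = 4356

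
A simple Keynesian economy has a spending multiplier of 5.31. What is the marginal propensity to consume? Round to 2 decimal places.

k = 1/(1 − MPC), so 1 − MPC = 1/k = 1/5.31 = 0.1883
MPC = 1 − 0.1883 = 0.81

MPC = 0.81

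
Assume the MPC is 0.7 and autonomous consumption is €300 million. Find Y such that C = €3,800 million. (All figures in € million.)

300 + 0.7Y = 3800
0.7Y = 3500, so Y = 3500/0.7 = 5000

Y = 5000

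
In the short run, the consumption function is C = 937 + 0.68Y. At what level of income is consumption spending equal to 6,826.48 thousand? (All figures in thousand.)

937 + 0.68Y = 6826.48
0.68Y = 5889.48, so Y = 5889.48/0.68 = 8661

Y = 8661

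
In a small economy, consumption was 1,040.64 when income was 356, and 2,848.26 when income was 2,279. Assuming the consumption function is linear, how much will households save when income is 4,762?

MPC = (2848.26 − 1040.64)/(2279 − 356) = 1807.62/1923 = 0.94
a = 1040.64 − 0.94(356) = 1040.64 − 334.64 = 706
C = 706 + 0.94(4762) = 5182.28
S = 4762 − 5182.28 = -420.28

S = -420.28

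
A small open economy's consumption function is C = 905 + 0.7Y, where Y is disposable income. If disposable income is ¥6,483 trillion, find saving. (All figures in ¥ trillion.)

S = 1039.9

C = 905 + 0.7(6483) = 905 + 4538.1 = 5443.1
S = Y − C = 6483 − 5443.1 = 1039.9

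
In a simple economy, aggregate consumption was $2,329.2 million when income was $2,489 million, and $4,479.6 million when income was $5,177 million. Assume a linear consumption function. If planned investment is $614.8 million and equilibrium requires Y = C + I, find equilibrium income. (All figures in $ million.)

Y = 4764

MPC = (4479.6 − 2329.2)/(5177 − 2489) = 2150.4/2688 = 0.8
a = 2329.2 − 0.8(2489) = 338
Equilibrium: Y = 338 + 0.8Y + 614.8
0.2Y = 952.8, so Y = 952.8/0.2 = 4764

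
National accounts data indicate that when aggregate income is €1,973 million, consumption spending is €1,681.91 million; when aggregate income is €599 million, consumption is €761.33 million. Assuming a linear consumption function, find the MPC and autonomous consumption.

MPC = 0.67; a = 360

MPC = ΔC/ΔY = (1681.91 − 761.33)/(1973 − 599) = 920.58/1374 = 0.67
a = C − MPC·Y = 761.33 − 0.67(599) = 761.33 − 401.33 = 360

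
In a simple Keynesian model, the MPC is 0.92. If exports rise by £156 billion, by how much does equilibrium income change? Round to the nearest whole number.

The multiplier is 1/(1 − MPC) = 1/0.08.
ΔY = 156/0.08 = 1950.00 ≈ 1950

ΔY ≈ 1950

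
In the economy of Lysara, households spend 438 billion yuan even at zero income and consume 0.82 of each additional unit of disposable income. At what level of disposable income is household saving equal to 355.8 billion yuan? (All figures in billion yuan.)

Y = 4410

S = Y − C = -438 + 0.18Y
-438 + 0.18Y = 355.8, so 0.18Y = 793.8 and Y = 4410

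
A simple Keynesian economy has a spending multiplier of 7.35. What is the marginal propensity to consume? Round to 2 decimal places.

k = 1/(1 − MPC), so 1 − MPC = 1/k = 1/7.35 = 0.1361
MPC = 1 − 0.1361 = 0.86

MPC = 0.86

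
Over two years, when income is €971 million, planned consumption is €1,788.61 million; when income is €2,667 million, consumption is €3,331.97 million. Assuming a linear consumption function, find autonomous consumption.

MPC = ΔC/ΔY = (3331.97 − 1788.61)/(2667 − 971) = 1543.36/1696 = 0.91
a = C − MPC·Y = 1788.61 − 0.91(971) = 1788.61 − 883.61 = 905

a = 905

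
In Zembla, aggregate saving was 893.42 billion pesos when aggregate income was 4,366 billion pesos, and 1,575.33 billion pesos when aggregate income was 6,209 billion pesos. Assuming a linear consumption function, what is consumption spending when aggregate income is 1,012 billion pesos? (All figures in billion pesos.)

MPS = ΔS/ΔY = (1575.33 − 893.42)/(6209 − 4366) = 681.91/1843 = 0.37
MPC = 1 − MPS = 0.63
Autonomous saving = 893.42 − 0.37(4366) = -722, so a = 722
C = 722 + 0.63(1012) = 722 + 637.56 = 1359.56

C = 1359.56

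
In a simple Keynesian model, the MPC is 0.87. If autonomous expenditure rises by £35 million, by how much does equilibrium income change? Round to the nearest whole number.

The multiplier is 1/(1 − MPC) = 1/0.13.
ΔY = 35/0.13 = 269.23 ≈ 269

ΔY ≈ 269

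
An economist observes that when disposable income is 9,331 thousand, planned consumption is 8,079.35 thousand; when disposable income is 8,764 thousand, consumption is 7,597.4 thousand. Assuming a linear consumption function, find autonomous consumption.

a = 148

MPC = ΔC/ΔY = (8079.35 − 7597.4)/(9331 − 8764) = 481.95/567 = 0.85
a = C − MPC·Y = 7597.4 − 0.85(8764) = 7597.4 − 7449.4 = 148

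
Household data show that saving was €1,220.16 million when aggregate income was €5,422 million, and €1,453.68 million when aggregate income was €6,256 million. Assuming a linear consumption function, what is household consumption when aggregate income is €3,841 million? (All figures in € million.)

C = 3063.52

MPS = ΔS/ΔY = (1453.68 − 1220.16)/(6256 − 5422) = 233.52/834 = 0.28
MPC = 1 − MPS = 0.72
Autonomous saving = 1220.16 − 0.28(5422) = -298, so a = 298
C = 298 + 0.72(3841) = 298 + 2765.52 = 3063.52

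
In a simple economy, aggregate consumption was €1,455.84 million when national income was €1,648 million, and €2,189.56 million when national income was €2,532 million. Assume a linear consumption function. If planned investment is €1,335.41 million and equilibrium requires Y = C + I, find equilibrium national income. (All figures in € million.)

Y = 8373

MPC = (2189.56 − 1455.84)/(2532 − 1648) = 733.72/884 = 0.83
a = 1455.84 − 0.83(1648) = 88
Equilibrium: Y = 88 + 0.83Y + 1335.41
0.17Y = 1423.41, so Y = 1423.41/0.17 = 8373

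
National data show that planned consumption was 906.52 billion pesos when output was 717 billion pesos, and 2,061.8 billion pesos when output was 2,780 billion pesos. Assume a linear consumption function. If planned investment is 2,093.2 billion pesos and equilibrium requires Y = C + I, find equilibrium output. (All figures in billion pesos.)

MPC = (2061.8 − 906.52)/(2780 − 717) = 1155.28/2063 = 0.56
a = 906.52 − 0.56(717) = 505
Equilibrium: Y = 505 + 0.56Y + 2093.2
0.44Y = 2598.2, so Y = 2598.2/0.44 = 5905

Y = 5905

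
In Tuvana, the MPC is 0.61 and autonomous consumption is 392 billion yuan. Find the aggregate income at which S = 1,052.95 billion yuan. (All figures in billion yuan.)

Y = 3705

S = Y − C = -392 + 0.39Y
-392 + 0.39Y = 1052.95, so 0.39Y = 1444.95 and Y = 3705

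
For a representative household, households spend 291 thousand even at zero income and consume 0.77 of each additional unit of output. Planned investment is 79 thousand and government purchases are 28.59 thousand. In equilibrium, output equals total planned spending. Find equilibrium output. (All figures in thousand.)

Y = 1733

Y = C + I + G = 291 + 0.77Y + 79 + 28.59
Y − 0.77Y = 398.59
0.23Y = 398.59, so Y = 398.59/0.23 = 1733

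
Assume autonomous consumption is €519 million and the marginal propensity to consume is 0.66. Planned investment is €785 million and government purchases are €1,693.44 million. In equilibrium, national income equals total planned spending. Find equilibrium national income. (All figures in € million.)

Y = 8816

Y = C + I + G = 519 + 0.66Y + 785 + 1693.44
Y − 0.66Y = 2997.44
0.34Y = 2997.44, so Y = 2997.44/0.34 = 8816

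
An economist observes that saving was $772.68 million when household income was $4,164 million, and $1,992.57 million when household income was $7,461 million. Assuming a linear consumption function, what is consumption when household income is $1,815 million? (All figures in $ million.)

MPS = ΔS/ΔY = (1992.57 − 772.68)/(7461 − 4164) = 1219.89/3297 = 0.37
MPC = 1 − MPS = 0.63
Autonomous saving = 772.68 − 0.37(4164) = -768, so a = 768
C = 768 + 0.63(1815) = 768 + 1143.45 = 1911.45

C = 1911.45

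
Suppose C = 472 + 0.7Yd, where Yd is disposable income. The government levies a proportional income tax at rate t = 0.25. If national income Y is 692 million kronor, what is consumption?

Yd = (1 − 0.25)(692) = 0.75(692) = 519
C = 472 + 0.7(519) = 472 + 363.3 = 835.3

C = 835.3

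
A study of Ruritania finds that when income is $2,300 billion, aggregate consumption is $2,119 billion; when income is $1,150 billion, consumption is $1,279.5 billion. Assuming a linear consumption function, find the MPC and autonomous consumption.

MPC = ΔC/ΔY = (2119 − 1279.5)/(2300 − 1150) = 839.5/1150 = 0.73
a = C − MPC·Y = 1279.5 − 0.73(1150) = 1279.5 − 839.5 = 440

MPC = 0.73; a = 440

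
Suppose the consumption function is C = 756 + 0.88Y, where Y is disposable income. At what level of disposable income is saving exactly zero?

Y = 6300

At break-even, C = Y: 756 + 0.88Y = Y
0.12Y = 756, so Y = 756/0.12 = 6300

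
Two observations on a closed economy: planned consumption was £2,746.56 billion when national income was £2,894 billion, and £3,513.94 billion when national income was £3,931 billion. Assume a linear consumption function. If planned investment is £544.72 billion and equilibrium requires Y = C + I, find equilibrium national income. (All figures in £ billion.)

Y = 4422

MPC = (3513.94 − 2746.56)/(3931 − 2894) = 767.38/1037 = 0.74
a = 2746.56 − 0.74(2894) = 605
Equilibrium: Y = 605 + 0.74Y + 544.72
0.26Y = 1149.72, so Y = 1149.72/0.26 = 4422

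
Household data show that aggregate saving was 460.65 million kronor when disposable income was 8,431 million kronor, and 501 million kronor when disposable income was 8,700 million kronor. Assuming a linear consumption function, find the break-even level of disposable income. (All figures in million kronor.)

MPS = ΔS/ΔY = (501 − 460.65)/(8700 − 8431) = 40.35/269 = 0.15
MPC = 1 − MPS = 0.85
From S(8431) = 460.65: −a + 0.15(8431) = 460.65, so a = 1264.65 − 460.65 = 804
Break-even (S = 0): Y = a/MPS = 804/0.15 = 5360

Y = 5360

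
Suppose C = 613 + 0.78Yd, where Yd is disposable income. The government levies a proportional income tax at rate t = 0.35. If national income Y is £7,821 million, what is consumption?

C = 4578.247

Yd = (1 − 0.35)(7821) = 0.65(7821) = 5083.65
C = 613 + 0.78(5083.65) = 613 + 3965.247 = 4578.247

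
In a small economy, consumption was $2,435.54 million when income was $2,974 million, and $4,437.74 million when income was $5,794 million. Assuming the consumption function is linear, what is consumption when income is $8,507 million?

C = 6363.97

MPC = (4437.74 − 2435.54)/(5794 − 2974) = 2002.2/2820 = 0.71
a = 2435.54 − 0.71(2974) = 2435.54 − 2111.54 = 324
C = 324 + 0.71(8507) = 324 + 6039.97 = 6363.97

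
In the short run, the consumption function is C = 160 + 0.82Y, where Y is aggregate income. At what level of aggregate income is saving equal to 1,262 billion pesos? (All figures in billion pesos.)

Y = 7900

S = Y − C = -160 + 0.18Y
-160 + 0.18Y = 1262, so 0.18Y = 1422 and Y = 7900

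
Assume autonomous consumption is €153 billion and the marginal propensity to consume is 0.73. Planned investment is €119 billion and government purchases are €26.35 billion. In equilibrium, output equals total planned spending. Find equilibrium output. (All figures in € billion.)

Y = 1105

Y = C + I + G = 153 + 0.73Y + 119 + 26.35
Y − 0.73Y = 298.35
0.27Y = 298.35, so Y = 298.35/0.27 = 1105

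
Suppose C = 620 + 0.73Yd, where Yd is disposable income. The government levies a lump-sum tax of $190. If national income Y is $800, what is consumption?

Yd = Y − T = 800 − 190 = 610
C = 620 + 0.73(610) = 620 + 445.3 = 1065.3

C = 1065.3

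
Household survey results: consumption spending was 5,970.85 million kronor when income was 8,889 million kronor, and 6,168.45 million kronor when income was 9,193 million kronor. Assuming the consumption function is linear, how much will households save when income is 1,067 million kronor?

S = 180.45

MPC = (6168.45 − 5970.85)/(9193 − 8889) = 197.6/304 = 0.65
a = 5970.85 − 0.65(8889) = 5970.85 − 5777.85 = 193
C = 193 + 0.65(1067) = 886.55
S = 1067 − 886.55 = 180.45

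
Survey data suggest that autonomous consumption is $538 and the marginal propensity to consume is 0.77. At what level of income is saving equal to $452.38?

S = Y − C = -538 + 0.23Y
-538 + 0.23Y = 452.38, so 0.23Y = 990.38 and Y = 4306

Y = 4306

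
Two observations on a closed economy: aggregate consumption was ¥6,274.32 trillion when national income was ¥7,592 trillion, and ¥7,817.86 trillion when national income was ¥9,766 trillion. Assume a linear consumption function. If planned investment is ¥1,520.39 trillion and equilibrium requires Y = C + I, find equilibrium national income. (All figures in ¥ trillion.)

Y = 8291

MPC = (7817.86 − 6274.32)/(9766 − 7592) = 1543.54/2174 = 0.71
a = 6274.32 − 0.71(7592) = 884
Equilibrium: Y = 884 + 0.71Y + 1520.39
0.29Y = 2404.39, so Y = 2404.39/0.29 = 8291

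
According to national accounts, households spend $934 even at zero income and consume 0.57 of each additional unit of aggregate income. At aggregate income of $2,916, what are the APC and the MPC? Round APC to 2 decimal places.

APC = 0.89; MPC = 0.57

MPC = 0.57 (the slope of the consumption function)
C = 934 + 0.57(2916) = 2596.12, so APC = 2596.12/2916 = 0.89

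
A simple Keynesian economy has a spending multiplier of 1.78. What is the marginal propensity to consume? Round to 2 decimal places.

MPC = 0.44

k = 1/(1 − MPC), so 1 − MPC = 1/k = 1/1.78 = 0.5618
MPC = 1 − 0.5618 = 0.44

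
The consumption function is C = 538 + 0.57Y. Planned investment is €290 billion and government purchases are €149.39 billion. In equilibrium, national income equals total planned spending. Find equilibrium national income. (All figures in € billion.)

Y = C + I + G = 538 + 0.57Y + 290 + 149.39
Y − 0.57Y = 977.39
0.43Y = 977.39, so Y = 977.39/0.43 = 2273

Y = 2273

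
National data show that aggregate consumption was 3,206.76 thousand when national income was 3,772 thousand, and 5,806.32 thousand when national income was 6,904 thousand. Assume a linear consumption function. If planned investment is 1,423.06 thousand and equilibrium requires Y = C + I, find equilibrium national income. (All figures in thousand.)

Y = 8818

MPC = (5806.32 − 3206.76)/(6904 − 3772) = 2599.56/3132 = 0.83
a = 3206.76 − 0.83(3772) = 76
Equilibrium: Y = 76 + 0.83Y + 1423.06
0.17Y = 1499.06, so Y = 1499.06/0.17 = 8818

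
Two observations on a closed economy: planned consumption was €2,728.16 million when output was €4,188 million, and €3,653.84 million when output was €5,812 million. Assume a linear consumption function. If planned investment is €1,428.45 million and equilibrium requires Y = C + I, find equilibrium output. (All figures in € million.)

Y = 4115

MPC = (3653.84 − 2728.16)/(5812 − 4188) = 925.68/1624 = 0.57
a = 2728.16 − 0.57(4188) = 341
Equilibrium: Y = 341 + 0.57Y + 1428.45
0.43Y = 1769.45, so Y = 1769.45/0.43 = 4115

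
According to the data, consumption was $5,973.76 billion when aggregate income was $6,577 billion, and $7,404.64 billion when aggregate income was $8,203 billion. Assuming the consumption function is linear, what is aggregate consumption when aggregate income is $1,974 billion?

MPC = (7404.64 − 5973.76)/(8203 − 6577) = 1430.88/1626 = 0.88
a = 5973.76 − 0.88(6577) = 5973.76 − 5787.76 = 186
C = 186 + 0.88(1974) = 186 + 1737.12 = 1923.12

C = 1923.12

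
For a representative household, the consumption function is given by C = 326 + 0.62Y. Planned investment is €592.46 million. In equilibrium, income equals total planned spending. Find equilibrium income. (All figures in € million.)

Y = C + I = 326 + 0.62Y + 592.46
Y − 0.62Y = 918.46
0.38Y = 918.46, so Y = 918.46/0.38 = 2417

Y = 2417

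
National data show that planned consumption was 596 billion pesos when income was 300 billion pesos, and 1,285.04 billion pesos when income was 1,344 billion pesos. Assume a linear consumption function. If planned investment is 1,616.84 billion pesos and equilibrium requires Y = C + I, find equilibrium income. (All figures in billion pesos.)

MPC = (1285.04 − 596)/(1344 − 300) = 689.04/1044 = 0.66
a = 596 − 0.66(300) = 398
Equilibrium: Y = 398 + 0.66Y + 1616.84
0.34Y = 2014.84, so Y = 2014.84/0.34 = 5926

Y = 5926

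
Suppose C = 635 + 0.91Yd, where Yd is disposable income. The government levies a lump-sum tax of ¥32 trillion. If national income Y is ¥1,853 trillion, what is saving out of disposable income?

S = -471.11

Yd = Y − T = 1853 − 32 = 1821
C = 635 + 0.91(1821) = 635 + 1657.11 = 2292.11
S = Yd − C = 1821 − 2292.11 = -471.11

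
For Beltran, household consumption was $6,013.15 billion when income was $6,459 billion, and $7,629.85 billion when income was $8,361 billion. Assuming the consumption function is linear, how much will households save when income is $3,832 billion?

MPC = (7629.85 − 6013.15)/(8361 − 6459) = 1616.7/1902 = 0.85
a = 6013.15 − 0.85(6459) = 6013.15 − 5490.15 = 523
C = 523 + 0.85(3832) = 3780.2
S = 3832 − 3780.2 = 51.8

S = 51.8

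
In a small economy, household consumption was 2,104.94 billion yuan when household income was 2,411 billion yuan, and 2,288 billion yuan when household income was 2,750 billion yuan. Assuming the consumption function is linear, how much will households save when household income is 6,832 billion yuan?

S = 2339.72

MPC = (2288 − 2104.94)/(2750 − 2411) = 183.06/339 = 0.54
a = 2104.94 − 0.54(2411) = 2104.94 − 1301.94 = 803
C = 803 + 0.54(6832) = 4492.28
S = 6832 − 4492.28 = 2339.72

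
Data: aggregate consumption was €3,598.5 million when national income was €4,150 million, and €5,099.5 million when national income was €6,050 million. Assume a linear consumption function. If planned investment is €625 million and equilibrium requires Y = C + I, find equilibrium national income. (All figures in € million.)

Y = 4500

MPC = (5099.5 − 3598.5)/(6050 − 4150) = 1501/1900 = 0.79
a = 3598.5 − 0.79(4150) = 320
Equilibrium: Y = 320 + 0.79Y + 625
0.21Y = 945, so Y = 945/0.21 = 4500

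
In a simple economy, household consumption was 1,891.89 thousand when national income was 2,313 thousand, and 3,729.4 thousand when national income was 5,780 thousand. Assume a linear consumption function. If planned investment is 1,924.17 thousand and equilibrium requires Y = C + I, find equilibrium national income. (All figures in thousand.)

MPC = (3729.4 − 1891.89)/(5780 − 2313) = 1837.51/3467 = 0.53
a = 1891.89 − 0.53(2313) = 666
Equilibrium: Y = 666 + 0.53Y + 1924.17
0.47Y = 2590.17, so Y = 2590.17/0.47 = 5511

Y = 5511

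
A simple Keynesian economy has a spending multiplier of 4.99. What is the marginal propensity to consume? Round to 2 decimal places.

MPC = 0.80

k = 1/(1 − MPC), so 1 − MPC = 1/k = 1/4.99 = 0.2004
MPC = 1 − 0.2004 = 0.80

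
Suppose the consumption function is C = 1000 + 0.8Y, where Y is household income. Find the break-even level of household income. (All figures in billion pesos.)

Y = 5000

At break-even, C = Y: 1000 + 0.8Y = Y
0.2Y = 1000, so Y = 1000/0.2 = 5000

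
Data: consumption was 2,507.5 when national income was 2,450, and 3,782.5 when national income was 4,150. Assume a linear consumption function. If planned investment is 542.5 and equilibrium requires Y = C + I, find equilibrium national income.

MPC = (3782.5 − 2507.5)/(4150 − 2450) = 1275/1700 = 0.75
a = 2507.5 − 0.75(2450) = 670
Equilibrium: Y = 670 + 0.75Y + 542.5
0.25Y = 1212.5, so Y = 1212.5/0.25 = 4850

Y = 4850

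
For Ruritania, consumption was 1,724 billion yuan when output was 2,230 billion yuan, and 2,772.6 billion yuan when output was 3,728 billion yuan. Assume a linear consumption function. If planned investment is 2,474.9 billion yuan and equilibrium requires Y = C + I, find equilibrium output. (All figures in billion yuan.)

Y = 8793

MPC = (2772.6 − 1724)/(3728 − 2230) = 1048.6/1498 = 0.7
a = 1724 − 0.7(2230) = 163
Equilibrium: Y = 163 + 0.7Y + 2474.9
0.3Y = 2637.9, so Y = 2637.9/0.3 = 8793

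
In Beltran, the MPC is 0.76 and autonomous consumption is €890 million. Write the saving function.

S = Y − C = Y − (890 + 0.76Y) = -890 + (1 − 0.76)Y

S = -890 + 0.24Y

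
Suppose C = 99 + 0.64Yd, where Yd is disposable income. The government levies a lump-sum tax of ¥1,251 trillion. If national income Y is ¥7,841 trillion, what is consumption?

Yd = Y − T = 7841 − 1251 = 6590
C = 99 + 0.64(6590) = 99 + 4217.6 = 4316.6

C = 4316.6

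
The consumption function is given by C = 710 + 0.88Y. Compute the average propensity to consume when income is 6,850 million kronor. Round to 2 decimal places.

APC = 0.98

C = 710 + 0.88(6850) = 6738
APC = C/Y = 6738/6850 = 0.98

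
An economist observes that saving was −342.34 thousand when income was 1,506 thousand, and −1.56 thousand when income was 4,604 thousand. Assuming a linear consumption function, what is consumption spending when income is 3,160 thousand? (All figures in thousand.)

C = 3320.4

MPS = ΔS/ΔY = (-1.56 − (-342.34))/(4604 − 1506) = 340.78/3098 = 0.11
MPC = 1 − MPS = 0.89
Autonomous saving = -342.34 − 0.11(1506) = -508, so a = 508
C = 508 + 0.89(3160) = 508 + 2812.4 = 3320.4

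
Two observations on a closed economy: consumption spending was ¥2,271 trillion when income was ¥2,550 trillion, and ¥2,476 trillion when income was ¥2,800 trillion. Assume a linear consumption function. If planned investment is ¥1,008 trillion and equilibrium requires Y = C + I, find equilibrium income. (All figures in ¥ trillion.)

MPC = (2476 − 2271)/(2800 − 2550) = 205/250 = 0.82
a = 2271 − 0.82(2550) = 180
Equilibrium: Y = 180 + 0.82Y + 1008
0.18Y = 1188, so Y = 1188/0.18 = 6600

Y = 6600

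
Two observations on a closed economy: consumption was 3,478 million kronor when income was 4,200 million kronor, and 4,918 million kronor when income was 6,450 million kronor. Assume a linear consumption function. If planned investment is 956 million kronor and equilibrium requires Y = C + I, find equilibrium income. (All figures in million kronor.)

Y = 4850

MPC = (4918 − 3478)/(6450 − 4200) = 1440/2250 = 0.64
a = 3478 − 0.64(4200) = 790
Equilibrium: Y = 790 + 0.64Y + 956
0.36Y = 1746, so Y = 1746/0.36 = 4850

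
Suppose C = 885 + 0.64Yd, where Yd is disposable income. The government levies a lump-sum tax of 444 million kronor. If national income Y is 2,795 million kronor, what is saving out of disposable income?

S = -38.64

Yd = Y − T = 2795 − 444 = 2351
C = 885 + 0.64(2351) = 885 + 1504.64 = 2389.64
S = Yd − C = 2351 − 2389.64 = -38.64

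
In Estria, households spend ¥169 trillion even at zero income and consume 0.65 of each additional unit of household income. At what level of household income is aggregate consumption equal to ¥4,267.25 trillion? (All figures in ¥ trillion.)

Y = 6305

169 + 0.65Y = 4267.25
0.65Y = 4098.25, so Y = 4098.25/0.65 = 6305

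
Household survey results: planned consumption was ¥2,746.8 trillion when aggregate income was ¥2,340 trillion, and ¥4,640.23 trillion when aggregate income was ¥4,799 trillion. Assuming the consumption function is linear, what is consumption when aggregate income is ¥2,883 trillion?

C = 3164.91

MPC = (4640.23 − 2746.8)/(4799 − 2340) = 1893.43/2459 = 0.77
a = 2746.8 − 0.77(2340) = 2746.8 − 1801.8 = 945
C = 945 + 0.77(2883) = 945 + 2219.91 = 3164.91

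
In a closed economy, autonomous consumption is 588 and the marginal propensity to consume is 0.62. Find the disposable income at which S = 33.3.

Y = 1635

S = Y − C = -588 + 0.38Y
-588 + 0.38Y = 33.3, so 0.38Y = 621.3 and Y = 1635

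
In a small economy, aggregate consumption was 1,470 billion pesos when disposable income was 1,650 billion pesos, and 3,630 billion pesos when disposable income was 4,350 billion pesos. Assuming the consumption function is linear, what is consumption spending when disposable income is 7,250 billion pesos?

C = 5950

MPC = (3630 − 1470)/(4350 − 1650) = 2160/2700 = 0.8
a = 1470 − 0.8(1650) = 1470 − 1320 = 150
C = 150 + 0.8(7250) = 150 + 5800 = 5950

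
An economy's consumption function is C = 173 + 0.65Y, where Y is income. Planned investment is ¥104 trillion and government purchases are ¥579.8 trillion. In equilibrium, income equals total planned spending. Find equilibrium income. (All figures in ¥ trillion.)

Y = 2448

Y = C + I + G = 173 + 0.65Y + 104 + 579.8
Y − 0.65Y = 856.8
0.35Y = 856.8, so Y = 856.8/0.35 = 2448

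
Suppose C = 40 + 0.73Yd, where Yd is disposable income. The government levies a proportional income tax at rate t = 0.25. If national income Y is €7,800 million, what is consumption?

C = 4310.5

Yd = (1 − 0.25)(7800) = 0.75(7800) = 5850
C = 40 + 0.73(5850) = 40 + 4270.5 = 4310.5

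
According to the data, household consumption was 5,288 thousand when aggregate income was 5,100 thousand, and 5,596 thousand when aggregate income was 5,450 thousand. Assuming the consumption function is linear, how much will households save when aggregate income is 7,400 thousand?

MPC = (5596 − 5288)/(5450 − 5100) = 308/350 = 0.88
a = 5288 − 0.88(5100) = 5288 − 4488 = 800
C = 800 + 0.88(7400) = 7312
S = 7400 − 7312 = 88

S = 88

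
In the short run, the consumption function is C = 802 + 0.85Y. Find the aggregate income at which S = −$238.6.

S = Y − C = -802 + 0.15Y
-802 + 0.15Y = -238.6, so 0.15Y = 563.4 and Y = 3756

Y = 3756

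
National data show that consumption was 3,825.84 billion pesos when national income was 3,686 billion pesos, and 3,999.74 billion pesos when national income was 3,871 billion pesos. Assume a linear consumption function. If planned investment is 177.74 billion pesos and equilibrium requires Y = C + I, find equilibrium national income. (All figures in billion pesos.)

MPC = (3999.74 − 3825.84)/(3871 − 3686) = 173.9/185 = 0.94
a = 3825.84 − 0.94(3686) = 361
Equilibrium: Y = 361 + 0.94Y + 177.74
0.06Y = 538.74, so Y = 538.74/0.06 = 8979

Y = 8979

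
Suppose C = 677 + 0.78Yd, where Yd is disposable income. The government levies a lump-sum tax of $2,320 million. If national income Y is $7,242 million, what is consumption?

C = 4516.16

Yd = Y − T = 7242 − 2320 = 4922
C = 677 + 0.78(4922) = 677 + 3839.16 = 4516.16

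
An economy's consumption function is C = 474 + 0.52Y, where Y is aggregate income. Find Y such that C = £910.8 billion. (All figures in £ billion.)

474 + 0.52Y = 910.8
0.52Y = 436.8, so Y = 436.8/0.52 = 840

Y = 840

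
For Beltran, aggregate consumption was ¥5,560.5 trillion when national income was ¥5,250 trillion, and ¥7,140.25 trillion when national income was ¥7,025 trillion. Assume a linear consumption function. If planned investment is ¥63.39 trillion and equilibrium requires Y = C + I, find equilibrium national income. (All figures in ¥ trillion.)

MPC = (7140.25 − 5560.5)/(7025 − 5250) = 1579.75/1775 = 0.89
a = 5560.5 − 0.89(5250) = 888
Equilibrium: Y = 888 + 0.89Y + 63.39
0.11Y = 951.39, so Y = 951.39/0.11 = 8649

Y = 8649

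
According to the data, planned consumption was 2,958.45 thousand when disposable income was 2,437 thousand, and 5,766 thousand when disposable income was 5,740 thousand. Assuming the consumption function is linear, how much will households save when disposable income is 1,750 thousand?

S = -624.5

MPC = (5766 − 2958.45)/(5740 − 2437) = 2807.55/3303 = 0.85
a = 2958.45 − 0.85(2437) = 2958.45 − 2071.45 = 887
C = 887 + 0.85(1750) = 2374.5
S = 1750 − 2374.5 = -624.5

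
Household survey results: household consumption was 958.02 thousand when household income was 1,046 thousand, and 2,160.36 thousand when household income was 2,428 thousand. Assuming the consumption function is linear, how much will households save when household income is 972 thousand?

MPC = (2160.36 − 958.02)/(2428 − 1046) = 1202.34/1382 = 0.87
a = 958.02 − 0.87(1046) = 958.02 − 910.02 = 48
C = 48 + 0.87(972) = 893.64
S = 972 − 893.64 = 78.36

S = 78.36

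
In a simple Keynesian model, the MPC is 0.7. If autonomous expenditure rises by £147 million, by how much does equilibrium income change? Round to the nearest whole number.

ΔY ≈ 490

The multiplier is 1/(1 − MPC) = 1/0.3.
ΔY = 147/0.3 = 490.00 ≈ 490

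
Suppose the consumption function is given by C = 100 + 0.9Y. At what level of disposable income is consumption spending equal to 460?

Y = 400

100 + 0.9Y = 460
0.9Y = 360, so Y = 360/0.9 = 400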